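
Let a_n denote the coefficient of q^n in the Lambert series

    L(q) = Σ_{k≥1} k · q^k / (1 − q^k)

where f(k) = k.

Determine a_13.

a_13 = 14

q^13  k|13↦f(k): 13:13 1:1  a_13=14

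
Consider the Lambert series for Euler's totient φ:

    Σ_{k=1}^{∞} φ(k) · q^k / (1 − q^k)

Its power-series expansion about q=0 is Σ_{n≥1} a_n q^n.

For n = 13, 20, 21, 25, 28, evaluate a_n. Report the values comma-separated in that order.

[q^13] φ(13)=12,φ(1)=1 ⇒ 13
d|20:{1,2,4,5,10,20}  Σφ=1+1+2+4+4+8=20
n=21: 1·21 3·7 7·3 21·1  φ→[1+2+6+12]=21
d|25:{1,5,25}  Σφ=1+4+20=25
q^28  k|28↦φ(k): 1:1 2:1 4:2 7:6 14:6 28:12  a_28=28

13, 20, 21, 25, 28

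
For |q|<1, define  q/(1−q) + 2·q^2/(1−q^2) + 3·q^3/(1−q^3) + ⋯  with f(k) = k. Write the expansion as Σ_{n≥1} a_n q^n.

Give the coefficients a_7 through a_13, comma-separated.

8, 15, 13, 18, 12, 28, 14

q^7  k|7↦f(k): 1:1 7:7  a_7=8
q^8  k|8↦f(k): 8:8 4:4 2:2 1:1  a_8=15
d|9:{1,3,9}  Σf=1+3+9=13
q^10  k|10↦f(k): 1:1 2:2 5:5 10:10  a_10=18
n=11: 11·1 1·11  f→[11+1]=12
q^12  k|12↦f(k): 12:12 6:6 4:4 3:3 2:2 1:1  a_12=28
d|13:{13,1}  Σf=13+1=14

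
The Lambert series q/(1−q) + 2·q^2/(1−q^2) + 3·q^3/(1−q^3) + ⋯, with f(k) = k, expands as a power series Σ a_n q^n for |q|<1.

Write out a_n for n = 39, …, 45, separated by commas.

n=39: 39·1 13·3 3·13 1·39  f→[39+13+3+1]=56
[q^40] f(40)=40,f(20)=20,f(10)=10,f(8)=8,f(5)=5,f(4)=4,f(2)=2,f(1)=1 ⇒ 90
q^41  k|41↦f(k): 41:41 1:1  a_41=42
n=42: 42·1 21·2 14·3 7·6 6·7 3·14 2·21 1·42  f→[42+21+14+7+6+3+2+1]=96
n=43: 1·43 43·1  f→[1+43]=44
[q^44] f(1)=1,f(2)=2,f(4)=4,f(11)=11,f(22)=22,f(44)=44 ⇒ 84
q^45  k|45↦f(k): 45:45 15:15 9:9 5:5 3:3 1:1  a_45=78

56, 90, 42, 96, 44, 84, 78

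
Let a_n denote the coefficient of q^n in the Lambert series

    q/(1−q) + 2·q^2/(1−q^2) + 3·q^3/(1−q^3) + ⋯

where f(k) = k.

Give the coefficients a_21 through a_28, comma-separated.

32, 36, 24, 60, 31, 42, 40, 56

q^21  k|21↦f(k): 21:21 7:7 3:3 1:1  a_21=32
d|22:{1,2,11,22}  Σf=1+2+11+22=36
q^23  k|23↦f(k): 1:1 23:23  a_23=24
d|24:{24,12,8,6,4,3,2,1}  Σf=24+12+8+6+4+3+2+1=60
n=25: 1·25 5·5 25·1  f→[1+5+25]=31
[q^26] f(26)=26,f(13)=13,f(2)=2,f(1)=1 ⇒ 42
n=27: 27·1 9·3 3·9 1·27  f→[27+9+3+1]=40
d|28:{28,14,7,4,2,1}  Σf=28+14+7+4+2+1=56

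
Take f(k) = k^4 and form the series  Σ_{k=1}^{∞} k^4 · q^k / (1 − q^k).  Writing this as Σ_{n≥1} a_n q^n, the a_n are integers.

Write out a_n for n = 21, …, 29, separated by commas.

196964, 248914, 279842, 358258, 391251, 485554, 538084, 655746, 707282

n=21: 21·1 7·3 3·7 1·21  f→[194481+2401+81+1]=196964
q^22  k|22↦f(k): 1:1 2:16 11:14641 22:234256  a_22=248914
d|23:{1,23}  Σf=1+279841=279842
n=24: 24·1 12·2 8·3 6·4 4·6 3·8 2·12 1·24  f→[331776+20736+4096+1296+256+81+16+1]=358258
n=25: 25·1 5·5 1·25  f→[390625+625+1]=391251
q^26  k|26↦f(k): 26:456976 13:28561 2:16 1:1  a_26=485554
d|27:{1,3,9,27}  Σf=1+81+6561+531441=538084
n=28: 1·28 2·14 4·7 7·4 14·2 28·1  f→[1+16+256+2401+38416+614656]=655746
n=29: 29·1 1·29  f→[707281+1]=707282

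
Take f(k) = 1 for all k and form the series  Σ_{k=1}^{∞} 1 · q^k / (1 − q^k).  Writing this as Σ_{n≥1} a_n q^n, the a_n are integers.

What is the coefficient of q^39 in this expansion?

a_39 = 4

d|39:{1,3,13,39}  Σf=1+1+1+1=4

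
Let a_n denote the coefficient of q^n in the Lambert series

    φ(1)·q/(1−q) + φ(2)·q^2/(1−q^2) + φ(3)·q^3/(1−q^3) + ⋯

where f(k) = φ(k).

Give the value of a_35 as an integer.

n=35: 1·35 5·7 7·5 35·1  φ→[1+4+6+24]=35

a_35 = 35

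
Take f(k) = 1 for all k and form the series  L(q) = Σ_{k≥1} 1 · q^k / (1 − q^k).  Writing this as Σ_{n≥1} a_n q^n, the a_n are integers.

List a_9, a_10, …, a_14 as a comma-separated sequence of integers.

d|9:{1,3,9}  Σf=1+1+1=3
[q^10] f(10)=1,f(5)=1,f(2)=1,f(1)=1 ⇒ 4
[q^11] f(1)=1,f(11)=1 ⇒ 2
d|12:{1,2,3,4,6,12}  Σf=1+1+1+1+1+1=6
d|13:{1,13}  Σf=1+1=2
q^14  k|14↦f(k): 1:1 2:1 7:1 14:1  a_14=4

3, 4, 2, 6, 2, 4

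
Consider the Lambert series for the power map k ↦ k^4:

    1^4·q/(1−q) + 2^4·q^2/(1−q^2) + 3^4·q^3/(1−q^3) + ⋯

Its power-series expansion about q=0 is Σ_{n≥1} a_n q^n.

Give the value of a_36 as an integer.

a_36 = 1813539

q^36  k|36↦f(k): 1:1 2:16 3:81 4:256 6:1296 9:6561 12:20736 18:104976 36:1679616  a_36=1813539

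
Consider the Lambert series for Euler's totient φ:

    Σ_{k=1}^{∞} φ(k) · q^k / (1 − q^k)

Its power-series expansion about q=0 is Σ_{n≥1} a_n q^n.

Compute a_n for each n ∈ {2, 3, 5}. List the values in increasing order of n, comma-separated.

n=2: 2·1 1·2  φ→[1+1]=2
d|3:{1,3}  Σφ=1+2=3
q^5  k|5↦φ(k): 5:4 1:1  a_5=5

2, 3, 5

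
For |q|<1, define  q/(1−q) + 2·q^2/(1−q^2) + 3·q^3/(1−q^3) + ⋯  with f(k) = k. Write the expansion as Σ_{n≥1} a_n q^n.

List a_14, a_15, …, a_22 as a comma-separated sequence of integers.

n=14: 14·1 7·2 2·7 1·14  f→[14+7+2+1]=24
n=15: 15·1 5·3 3·5 1·15  f→[15+5+3+1]=24
[q^16] f(1)=1,f(2)=2,f(4)=4,f(8)=8,f(16)=16 ⇒ 31
[q^17] f(17)=17,f(1)=1 ⇒ 18
d|18:{18,9,6,3,2,1}  Σf=18+9+6+3+2+1=39
d|19:{19,1}  Σf=19+1=20
q^20  k|20↦f(k): 1:1 2:2 4:4 5:5 10:10 20:20  a_20=42
d|21:{21,7,3,1}  Σf=21+7+3+1=32
d|22:{1,2,11,22}  Σf=1+2+11+22=36

24, 24, 31, 18, 39, 20, 42, 32, 36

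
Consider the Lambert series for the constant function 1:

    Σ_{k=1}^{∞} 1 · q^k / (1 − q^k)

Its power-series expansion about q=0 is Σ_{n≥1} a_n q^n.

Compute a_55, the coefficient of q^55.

[q^55] f(55)=1,f(11)=1,f(5)=1,f(1)=1 ⇒ 4

a_55 = 4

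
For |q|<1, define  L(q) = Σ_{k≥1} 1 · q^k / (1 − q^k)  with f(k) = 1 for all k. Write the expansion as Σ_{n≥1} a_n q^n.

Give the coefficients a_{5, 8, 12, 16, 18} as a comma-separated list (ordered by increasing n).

2, 4, 6, 5, 6

[q^5] f(1)=1,f(5)=1 ⇒ 2
n=8: 1·8 2·4 4·2 8·1  f→[1+1+1+1]=4
n=12: 12·1 6·2 4·3 3·4 2·6 1·12  f→[1+1+1+1+1+1]=6
d|16:{16,8,4,2,1}  Σf=1+1+1+1+1=5
[q^18] f(1)=1,f(2)=1,f(3)=1,f(6)=1,f(9)=1,f(18)=1 ⇒ 6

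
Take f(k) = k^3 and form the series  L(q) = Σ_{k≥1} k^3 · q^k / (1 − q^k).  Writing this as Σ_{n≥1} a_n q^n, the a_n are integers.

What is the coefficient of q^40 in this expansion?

n=40: 1·40 2·20 4·10 5·8 8·5 10·4 20·2 40·1  f→[1+8+64+125+512+1000+8000+64000]=73710

a_40 = 73710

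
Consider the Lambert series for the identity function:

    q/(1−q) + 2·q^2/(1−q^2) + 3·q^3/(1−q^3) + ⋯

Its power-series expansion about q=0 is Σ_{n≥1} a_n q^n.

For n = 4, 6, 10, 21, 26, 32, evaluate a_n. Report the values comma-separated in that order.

7, 12, 18, 32, 42, 63

d|4:{4,2,1}  Σf=4+2+1=7
n=6: 6·1 3·2 2·3 1·6  f→[6+3+2+1]=12
[q^10] f(10)=10,f(5)=5,f(2)=2,f(1)=1 ⇒ 18
d|21:{21,7,3,1}  Σf=21+7+3+1=32
n=26: 26·1 13·2 2·13 1·26  f→[26+13+2+1]=42
n=32: 32·1 16·2 8·4 4·8 2·16 1·32  f→[32+16+8+4+2+1]=63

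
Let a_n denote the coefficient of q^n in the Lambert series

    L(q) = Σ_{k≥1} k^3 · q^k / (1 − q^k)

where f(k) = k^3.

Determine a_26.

a_26 = 19782

[q^26] f(26)=17576,f(13)=2197,f(2)=8,f(1)=1 ⇒ 19782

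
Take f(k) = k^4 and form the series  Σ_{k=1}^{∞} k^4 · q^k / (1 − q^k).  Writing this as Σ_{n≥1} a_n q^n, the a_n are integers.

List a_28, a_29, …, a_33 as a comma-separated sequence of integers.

n=28: 28·1 14·2 7·4 4·7 2·14 1·28  f→[614656+38416+2401+256+16+1]=655746
[q^29] f(1)=1,f(29)=707281 ⇒ 707282
[q^30] f(1)=1,f(2)=16,f(3)=81,f(5)=625,f(6)=1296,f(10)=10000,f(15)=50625,f(30)=810000 ⇒ 872644
d|31:{31,1}  Σf=923521+1=923522
q^32  k|32↦f(k): 1:1 2:16 4:256 8:4096 16:65536 32:1048576  a_32=1118481
n=33: 1·33 3·11 11·3 33·1  f→[1+81+14641+1185921]=1200644

655746, 707282, 872644, 923522, 1118481, 1200644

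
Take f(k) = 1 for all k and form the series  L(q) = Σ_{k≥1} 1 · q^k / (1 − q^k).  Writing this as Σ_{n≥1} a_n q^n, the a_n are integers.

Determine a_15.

a_15 = 4

d|15:{15,5,3,1}  Σf=1+1+1+1=4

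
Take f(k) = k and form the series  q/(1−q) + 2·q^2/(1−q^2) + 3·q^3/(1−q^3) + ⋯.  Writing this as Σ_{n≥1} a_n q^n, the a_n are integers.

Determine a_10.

n=10: 1·10 2·5 5·2 10·1  f→[1+2+5+10]=18

a_10 = 18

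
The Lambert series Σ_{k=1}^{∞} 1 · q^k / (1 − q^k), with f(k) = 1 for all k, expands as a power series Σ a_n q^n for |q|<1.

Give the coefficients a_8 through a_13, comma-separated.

d|8:{1,2,4,8}  Σf=1+1+1+1=4
[q^9] f(9)=1,f(3)=1,f(1)=1 ⇒ 3
q^10  k|10↦f(k): 10:1 5:1 2:1 1:1  a_10=4
n=11: 1·11 11·1  f→[1+1]=2
q^12  k|12↦f(k): 12:1 6:1 4:1 3:1 2:1 1:1  a_12=6
d|13:{1,13}  Σf=1+1=2

4, 3, 4, 2, 6, 2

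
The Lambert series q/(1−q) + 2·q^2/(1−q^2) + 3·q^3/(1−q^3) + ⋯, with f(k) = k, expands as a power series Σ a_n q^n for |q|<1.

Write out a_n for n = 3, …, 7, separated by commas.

n=3: 3·1 1·3  f→[3+1]=4
[q^4] f(1)=1,f(2)=2,f(4)=4 ⇒ 7
d|5:{1,5}  Σf=1+5=6
q^6  k|6↦f(k): 6:6 3:3 2:2 1:1  a_6=12
n=7: 7·1 1·7  f→[7+1]=8

4, 7, 6, 12, 8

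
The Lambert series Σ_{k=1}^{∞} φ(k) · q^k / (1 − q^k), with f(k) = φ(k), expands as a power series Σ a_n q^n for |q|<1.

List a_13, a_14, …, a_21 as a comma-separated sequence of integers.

[q^13] φ(13)=12,φ(1)=1 ⇒ 13
q^14  k|14↦φ(k): 1:1 2:1 7:6 14:6  a_14=14
n=15: 1·15 3·5 5·3 15·1  φ→[1+2+4+8]=15
q^16  k|16↦φ(k): 1:1 2:1 4:2 8:4 16:8  a_16=16
[q^17] φ(17)=16,φ(1)=1 ⇒ 17
d|18:{1,2,3,6,9,18}  Σφ=1+1+2+2+6+6=18
d|19:{19,1}  Σφ=18+1=19
q^20  k|20↦φ(k): 20:8 10:4 5:4 4:2 2:1 1:1  a_20=20
[q^21] φ(21)=12,φ(7)=6,φ(3)=2,φ(1)=1 ⇒ 21

13, 14, 15, 16, 17, 18, 19, 20, 21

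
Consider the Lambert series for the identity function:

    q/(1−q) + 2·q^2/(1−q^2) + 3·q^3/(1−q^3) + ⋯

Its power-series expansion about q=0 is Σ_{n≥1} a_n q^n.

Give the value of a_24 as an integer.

a_24 = 60

q^24  k|24↦f(k): 24:24 12:12 8:8 6:6 4:4 3:3 2:2 1:1  a_24=60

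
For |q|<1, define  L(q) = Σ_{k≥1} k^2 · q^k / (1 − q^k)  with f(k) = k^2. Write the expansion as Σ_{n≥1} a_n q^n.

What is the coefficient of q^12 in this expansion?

[q^12] f(1)=1,f(2)=4,f(3)=9,f(4)=16,f(6)=36,f(12)=144 ⇒ 210

a_12 = 210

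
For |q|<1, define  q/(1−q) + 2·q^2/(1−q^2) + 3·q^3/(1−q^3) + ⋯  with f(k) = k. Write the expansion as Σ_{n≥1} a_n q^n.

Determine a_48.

a_48 = 124

n=48: 48·1 24·2 16·3 12·4 8·6 6·8 4·12 3·16 2·24 1·48  f→[48+24+16+12+8+6+4+3+2+1]=124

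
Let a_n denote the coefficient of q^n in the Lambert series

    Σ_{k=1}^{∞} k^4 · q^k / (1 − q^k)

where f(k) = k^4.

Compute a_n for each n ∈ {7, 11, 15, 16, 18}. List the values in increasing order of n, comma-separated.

n=7: 1·7 7·1  f→[1+2401]=2402
n=11: 11·1 1·11  f→[14641+1]=14642
q^15  k|15↦f(k): 15:50625 5:625 3:81 1:1  a_15=51332
n=16: 1·16 2·8 4·4 8·2 16·1  f→[1+16+256+4096+65536]=69905
[q^18] f(18)=104976,f(9)=6561,f(6)=1296,f(3)=81,f(2)=16,f(1)=1 ⇒ 112931

2402, 14642, 51332, 69905, 112931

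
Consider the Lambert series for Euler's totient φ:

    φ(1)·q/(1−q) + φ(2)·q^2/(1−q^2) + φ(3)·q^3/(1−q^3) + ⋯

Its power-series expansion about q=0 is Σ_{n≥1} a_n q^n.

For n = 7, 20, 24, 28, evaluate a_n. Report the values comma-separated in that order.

[q^7] φ(1)=1,φ(7)=6 ⇒ 7
q^20  k|20↦φ(k): 20:8 10:4 5:4 4:2 2:1 1:1  a_20=20
[q^24] φ(1)=1,φ(2)=1,φ(3)=2,φ(4)=2,φ(6)=2,φ(8)=4,φ(12)=4,φ(24)=8 ⇒ 24
d|28:{28,14,7,4,2,1}  Σφ=12+6+6+2+1+1=28

7, 20, 24, 28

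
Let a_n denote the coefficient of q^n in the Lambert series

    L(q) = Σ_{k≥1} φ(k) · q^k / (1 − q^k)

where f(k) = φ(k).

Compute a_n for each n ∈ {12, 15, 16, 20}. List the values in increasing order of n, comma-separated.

n=12: 1·12 2·6 3·4 4·3 6·2 12·1  φ→[1+1+2+2+2+4]=12
q^15  k|15↦φ(k): 1:1 3:2 5:4 15:8  a_15=15
q^16  k|16↦φ(k): 16:8 8:4 4:2 2:1 1:1  a_16=16
[q^20] φ(1)=1,φ(2)=1,φ(4)=2,φ(5)=4,φ(10)=4,φ(20)=8 ⇒ 20

12, 15, 16, 20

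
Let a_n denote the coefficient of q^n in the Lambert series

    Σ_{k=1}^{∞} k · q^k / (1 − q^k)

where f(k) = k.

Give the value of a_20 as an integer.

q^20  k|20↦f(k): 1:1 2:2 4:4 5:5 10:10 20:20  a_20=42

a_20 = 42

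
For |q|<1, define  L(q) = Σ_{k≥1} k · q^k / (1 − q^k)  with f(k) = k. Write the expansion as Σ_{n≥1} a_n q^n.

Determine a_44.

a_44 = 84

q^44  k|44↦f(k): 1:1 2:2 4:4 11:11 22:22 44:44  a_44=84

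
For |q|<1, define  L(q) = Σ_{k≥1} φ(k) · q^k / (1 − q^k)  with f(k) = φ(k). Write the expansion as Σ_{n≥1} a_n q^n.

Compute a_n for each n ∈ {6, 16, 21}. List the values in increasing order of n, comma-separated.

d|6:{1,2,3,6}  Σφ=1+1+2+2=6
q^16  k|16↦φ(k): 16:8 8:4 4:2 2:1 1:1  a_16=16
q^21  k|21↦φ(k): 21:12 7:6 3:2 1:1  a_21=21

6, 16, 21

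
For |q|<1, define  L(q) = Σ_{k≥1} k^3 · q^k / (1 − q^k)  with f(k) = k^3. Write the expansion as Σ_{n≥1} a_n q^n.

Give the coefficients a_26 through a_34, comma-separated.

19782, 20440, 25112, 24390, 31752, 29792, 37449, 37296, 44226

[q^26] f(1)=1,f(2)=8,f(13)=2197,f(26)=17576 ⇒ 19782
[q^27] f(1)=1,f(3)=27,f(9)=729,f(27)=19683 ⇒ 20440
[q^28] f(1)=1,f(2)=8,f(4)=64,f(7)=343,f(14)=2744,f(28)=21952 ⇒ 25112
d|29:{1,29}  Σf=1+24389=24390
q^30  k|30↦f(k): 1:1 2:8 3:27 5:125 6:216 10:1000 15:3375 30:27000  a_30=31752
d|31:{1,31}  Σf=1+29791=29792
d|32:{32,16,8,4,2,1}  Σf=32768+4096+512+64+8+1=37449
q^33  k|33↦f(k): 1:1 3:27 11:1331 33:35937  a_33=37296
d|34:{1,2,17,34}  Σf=1+8+4913+39304=44226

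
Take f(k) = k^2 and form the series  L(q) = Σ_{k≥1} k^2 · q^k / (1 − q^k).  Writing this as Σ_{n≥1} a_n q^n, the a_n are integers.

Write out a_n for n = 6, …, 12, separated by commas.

50, 50, 85, 91, 130, 122, 210

q^6  k|6↦f(k): 6:36 3:9 2:4 1:1  a_6=50
n=7: 7·1 1·7  f→[49+1]=50
q^8  k|8↦f(k): 8:64 4:16 2:4 1:1  a_8=85
n=9: 9·1 3·3 1·9  f→[81+9+1]=91
n=10: 1·10 2·5 5·2 10·1  f→[1+4+25+100]=130
d|11:{11,1}  Σf=121+1=122
d|12:{1,2,3,4,6,12}  Σf=1+4+9+16+36+144=210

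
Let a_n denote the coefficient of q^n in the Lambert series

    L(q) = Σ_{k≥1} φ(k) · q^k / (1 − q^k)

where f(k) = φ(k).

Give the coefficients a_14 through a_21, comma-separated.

[q^14] φ(14)=6,φ(7)=6,φ(2)=1,φ(1)=1 ⇒ 14
d|15:{15,5,3,1}  Σφ=8+4+2+1=15
q^16  k|16↦φ(k): 1:1 2:1 4:2 8:4 16:8  a_16=16
d|17:{1,17}  Σφ=1+16=17
q^18  k|18↦φ(k): 1:1 2:1 3:2 6:2 9:6 18:6  a_18=18
d|19:{19,1}  Σφ=18+1=19
q^20  k|20↦φ(k): 20:8 10:4 5:4 4:2 2:1 1:1  a_20=20
[q^21] φ(1)=1,φ(3)=2,φ(7)=6,φ(21)=12 ⇒ 21

14, 15, 16, 17, 18, 19, 20, 21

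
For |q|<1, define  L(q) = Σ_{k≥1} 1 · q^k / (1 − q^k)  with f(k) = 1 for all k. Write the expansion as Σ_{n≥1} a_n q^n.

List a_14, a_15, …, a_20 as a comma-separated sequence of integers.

4, 4, 5, 2, 6, 2, 6

q^14  k|14↦f(k): 1:1 2:1 7:1 14:1  a_14=4
d|15:{1,3,5,15}  Σf=1+1+1+1=4
[q^16] f(1)=1,f(2)=1,f(4)=1,f(8)=1,f(16)=1 ⇒ 5
n=17: 1·17 17·1  f→[1+1]=2
d|18:{18,9,6,3,2,1}  Σf=1+1+1+1+1+1=6
[q^19] f(1)=1,f(19)=1 ⇒ 2
[q^20] f(1)=1,f(2)=1,f(4)=1,f(5)=1,f(10)=1,f(20)=1 ⇒ 6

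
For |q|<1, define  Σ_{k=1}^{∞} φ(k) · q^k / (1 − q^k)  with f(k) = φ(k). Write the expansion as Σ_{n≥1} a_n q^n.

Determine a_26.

q^26  k|26↦φ(k): 26:12 13:12 2:1 1:1  a_26=26

a_26 = 26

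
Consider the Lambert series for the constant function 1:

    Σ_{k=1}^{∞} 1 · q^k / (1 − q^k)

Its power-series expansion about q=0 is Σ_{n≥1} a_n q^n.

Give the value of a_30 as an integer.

a_30 = 8

q^30  k|30↦f(k): 30:1 15:1 10:1 6:1 5:1 3:1 2:1 1:1  a_30=8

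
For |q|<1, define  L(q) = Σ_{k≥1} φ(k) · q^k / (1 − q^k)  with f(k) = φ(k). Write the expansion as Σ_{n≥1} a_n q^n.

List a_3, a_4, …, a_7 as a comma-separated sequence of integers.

d|3:{3,1}  Σφ=2+1=3
n=4: 1·4 2·2 4·1  φ→[1+1+2]=4
d|5:{5,1}  Σφ=4+1=5
[q^6] φ(6)=2,φ(3)=2,φ(2)=1,φ(1)=1 ⇒ 6
n=7: 7·1 1·7  φ→[6+1]=7

3, 4, 5, 6, 7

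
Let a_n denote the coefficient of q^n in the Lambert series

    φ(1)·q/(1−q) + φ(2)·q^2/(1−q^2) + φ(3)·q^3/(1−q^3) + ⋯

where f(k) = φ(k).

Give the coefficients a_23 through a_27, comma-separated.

n=23: 1·23 23·1  φ→[1+22]=23
d|24:{1,2,3,4,6,8,12,24}  Σφ=1+1+2+2+2+4+4+8=24
n=25: 1·25 5·5 25·1  φ→[1+4+20]=25
d|26:{26,13,2,1}  Σφ=12+12+1+1=26
d|27:{27,9,3,1}  Σφ=18+6+2+1=27

23, 24, 25, 26, 27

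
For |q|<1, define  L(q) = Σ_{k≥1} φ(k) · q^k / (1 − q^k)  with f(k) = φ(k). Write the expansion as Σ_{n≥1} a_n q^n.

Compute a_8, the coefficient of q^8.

[q^8] φ(8)=4,φ(4)=2,φ(2)=1,φ(1)=1 ⇒ 8

a_8 = 8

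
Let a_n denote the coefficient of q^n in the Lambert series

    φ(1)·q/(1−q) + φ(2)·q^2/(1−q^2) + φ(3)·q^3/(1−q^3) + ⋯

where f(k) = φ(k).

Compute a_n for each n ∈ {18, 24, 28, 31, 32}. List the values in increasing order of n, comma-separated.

[q^18] φ(1)=1,φ(2)=1,φ(3)=2,φ(6)=2,φ(9)=6,φ(18)=6 ⇒ 18
n=24: 1·24 2·12 3·8 4·6 6·4 8·3 12·2 24·1  φ→[1+1+2+2+2+4+4+8]=24
n=28: 28·1 14·2 7·4 4·7 2·14 1·28  φ→[12+6+6+2+1+1]=28
d|31:{1,31}  Σφ=1+30=31
n=32: 32·1 16·2 8·4 4·8 2·16 1·32  φ→[16+8+4+2+1+1]=32

18, 24, 28, 31, 32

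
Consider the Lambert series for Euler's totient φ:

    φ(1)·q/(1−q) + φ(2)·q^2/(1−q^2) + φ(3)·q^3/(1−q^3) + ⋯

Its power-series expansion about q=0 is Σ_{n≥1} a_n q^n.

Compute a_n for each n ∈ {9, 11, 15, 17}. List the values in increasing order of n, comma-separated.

d|9:{9,3,1}  Σφ=6+2+1=9
d|11:{1,11}  Σφ=1+10=11
[q^15] φ(1)=1,φ(3)=2,φ(5)=4,φ(15)=8 ⇒ 15
q^17  k|17↦φ(k): 17:16 1:1  a_17=17

9, 11, 15, 17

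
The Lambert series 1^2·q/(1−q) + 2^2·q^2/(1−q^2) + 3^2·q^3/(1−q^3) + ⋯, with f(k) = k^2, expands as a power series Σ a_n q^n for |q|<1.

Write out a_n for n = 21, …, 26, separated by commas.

500, 610, 530, 850, 651, 850

q^21  k|21↦f(k): 1:1 3:9 7:49 21:441  a_21=500
d|22:{1,2,11,22}  Σf=1+4+121+484=610
[q^23] f(23)=529,f(1)=1 ⇒ 530
d|24:{24,12,8,6,4,3,2,1}  Σf=576+144+64+36+16+9+4+1=850
d|25:{25,5,1}  Σf=625+25+1=651
q^26  k|26↦f(k): 1:1 2:4 13:169 26:676  a_26=850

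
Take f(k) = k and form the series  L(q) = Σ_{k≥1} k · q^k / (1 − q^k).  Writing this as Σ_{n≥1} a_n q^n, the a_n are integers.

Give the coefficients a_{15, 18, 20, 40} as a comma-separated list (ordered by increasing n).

24, 39, 42, 90

q^15  k|15↦f(k): 1:1 3:3 5:5 15:15  a_15=24
d|18:{18,9,6,3,2,1}  Σf=18+9+6+3+2+1=39
d|20:{1,2,4,5,10,20}  Σf=1+2+4+5+10+20=42
q^40  k|40↦f(k): 1:1 2:2 4:4 5:5 8:8 10:10 20:20 40:40  a_40=90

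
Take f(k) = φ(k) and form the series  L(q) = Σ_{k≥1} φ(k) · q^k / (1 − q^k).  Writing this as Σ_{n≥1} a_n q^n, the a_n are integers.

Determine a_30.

q^30  k|30↦φ(k): 1:1 2:1 3:2 5:4 6:2 10:4 15:8 30:8  a_30=30

a_30 = 30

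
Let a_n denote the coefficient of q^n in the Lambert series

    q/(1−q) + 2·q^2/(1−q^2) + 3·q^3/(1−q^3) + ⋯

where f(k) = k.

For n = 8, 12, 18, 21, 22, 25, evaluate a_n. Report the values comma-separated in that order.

15, 28, 39, 32, 36, 31

n=8: 8·1 4·2 2·4 1·8  f→[8+4+2+1]=15
d|12:{1,2,3,4,6,12}  Σf=1+2+3+4+6+12=28
q^18  k|18↦f(k): 18:18 9:9 6:6 3:3 2:2 1:1  a_18=39
q^21  k|21↦f(k): 1:1 3:3 7:7 21:21  a_21=32
n=22: 1·22 2·11 11·2 22·1  f→[1+2+11+22]=36
q^25  k|25↦f(k): 1:1 5:5 25:25  a_25=31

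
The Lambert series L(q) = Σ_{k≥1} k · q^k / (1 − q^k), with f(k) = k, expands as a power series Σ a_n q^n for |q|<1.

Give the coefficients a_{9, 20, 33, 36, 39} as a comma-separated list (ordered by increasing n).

13, 42, 48, 91, 56

d|9:{1,3,9}  Σf=1+3+9=13
d|20:{20,10,5,4,2,1}  Σf=20+10+5+4+2+1=42
n=33: 33·1 11·3 3·11 1·33  f→[33+11+3+1]=48
[q^36] f(1)=1,f(2)=2,f(3)=3,f(4)=4,f(6)=6,f(9)=9,f(12)=12,f(18)=18,f(36)=36 ⇒ 91
[q^39] f(1)=1,f(3)=3,f(13)=13,f(39)=39 ⇒ 56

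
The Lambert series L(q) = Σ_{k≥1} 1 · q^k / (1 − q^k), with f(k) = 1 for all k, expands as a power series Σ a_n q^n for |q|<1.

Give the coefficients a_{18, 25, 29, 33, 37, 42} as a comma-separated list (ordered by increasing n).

6, 3, 2, 4, 2, 8

q^18  k|18↦f(k): 1:1 2:1 3:1 6:1 9:1 18:1  a_18=6
q^25  k|25↦f(k): 25:1 5:1 1:1  a_25=3
q^29  k|29↦f(k): 29:1 1:1  a_29=2
q^33  k|33↦f(k): 33:1 11:1 3:1 1:1  a_33=4
n=37: 1·37 37·1  f→[1+1]=2
n=42: 1·42 2·21 3·14 6·7 7·6 14·3 21·2 42·1  f→[1+1+1+1+1+1+1+1]=8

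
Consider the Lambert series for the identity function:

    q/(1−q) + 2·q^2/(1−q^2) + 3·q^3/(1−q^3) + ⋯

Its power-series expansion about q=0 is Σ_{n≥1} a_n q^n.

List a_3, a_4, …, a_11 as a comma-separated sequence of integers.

n=3: 1·3 3·1  f→[1+3]=4
[q^4] f(4)=4,f(2)=2,f(1)=1 ⇒ 7
d|5:{5,1}  Σf=5+1=6
d|6:{6,3,2,1}  Σf=6+3+2+1=12
[q^7] f(1)=1,f(7)=7 ⇒ 8
q^8  k|8↦f(k): 8:8 4:4 2:2 1:1  a_8=15
[q^9] f(9)=9,f(3)=3,f(1)=1 ⇒ 13
d|10:{1,2,5,10}  Σf=1+2+5+10=18
[q^11] f(11)=11,f(1)=1 ⇒ 12

4, 7, 6, 12, 8, 15, 13, 18, 12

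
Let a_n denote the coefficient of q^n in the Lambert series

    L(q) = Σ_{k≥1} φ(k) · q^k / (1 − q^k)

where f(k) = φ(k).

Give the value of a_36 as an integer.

q^36  k|36↦φ(k): 36:12 18:6 12:4 9:6 6:2 4:2 3:2 2:1 1:1  a_36=36

a_36 = 36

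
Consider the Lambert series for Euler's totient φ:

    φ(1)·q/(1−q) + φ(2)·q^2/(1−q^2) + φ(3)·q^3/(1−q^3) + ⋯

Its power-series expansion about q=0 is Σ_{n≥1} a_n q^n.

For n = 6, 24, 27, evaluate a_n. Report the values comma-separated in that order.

[q^6] φ(6)=2,φ(3)=2,φ(2)=1,φ(1)=1 ⇒ 6
n=24: 24·1 12·2 8·3 6·4 4·6 3·8 2·12 1·24  φ→[8+4+4+2+2+2+1+1]=24
d|27:{1,3,9,27}  Σφ=1+2+6+18=27

6, 24, 27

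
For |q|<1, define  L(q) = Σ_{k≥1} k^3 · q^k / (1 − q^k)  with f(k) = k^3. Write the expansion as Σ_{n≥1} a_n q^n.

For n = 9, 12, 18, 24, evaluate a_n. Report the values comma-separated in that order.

n=9: 9·1 3·3 1·9  f→[729+27+1]=757
[q^12] f(1)=1,f(2)=8,f(3)=27,f(4)=64,f(6)=216,f(12)=1728 ⇒ 2044
q^18  k|18↦f(k): 1:1 2:8 3:27 6:216 9:729 18:5832  a_18=6813
d|24:{1,2,3,4,6,8,12,24}  Σf=1+8+27+64+216+512+1728+13824=16380

757, 2044, 6813, 16380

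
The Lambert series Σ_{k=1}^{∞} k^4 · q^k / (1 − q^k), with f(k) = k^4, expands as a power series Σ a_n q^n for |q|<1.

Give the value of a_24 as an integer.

a_24 = 358258

d|24:{1,2,3,4,6,8,12,24}  Σf=1+16+81+256+1296+4096+20736+331776=358258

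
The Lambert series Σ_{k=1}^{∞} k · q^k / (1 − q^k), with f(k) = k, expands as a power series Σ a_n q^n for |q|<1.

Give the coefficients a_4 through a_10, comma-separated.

7, 6, 12, 8, 15, 13, 18

[q^4] f(4)=4,f(2)=2,f(1)=1 ⇒ 7
[q^5] f(5)=5,f(1)=1 ⇒ 6
n=6: 6·1 3·2 2·3 1·6  f→[6+3+2+1]=12
q^7  k|7↦f(k): 7:7 1:1  a_7=8
[q^8] f(1)=1,f(2)=2,f(4)=4,f(8)=8 ⇒ 15
n=9: 1·9 3·3 9·1  f→[1+3+9]=13
d|10:{1,2,5,10}  Σf=1+2+5+10=18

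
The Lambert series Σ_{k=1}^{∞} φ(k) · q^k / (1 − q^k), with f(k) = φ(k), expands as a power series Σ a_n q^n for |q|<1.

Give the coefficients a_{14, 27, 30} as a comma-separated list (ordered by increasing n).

d|14:{1,2,7,14}  Σφ=1+1+6+6=14
[q^27] φ(1)=1,φ(3)=2,φ(9)=6,φ(27)=18 ⇒ 27
d|30:{1,2,3,5,6,10,15,30}  Σφ=1+1+2+4+2+4+8+8=30

14, 27, 30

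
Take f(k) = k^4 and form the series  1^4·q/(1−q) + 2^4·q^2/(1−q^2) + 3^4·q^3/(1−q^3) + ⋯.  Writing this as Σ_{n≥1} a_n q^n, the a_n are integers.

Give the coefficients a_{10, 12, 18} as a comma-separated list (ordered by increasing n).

n=10: 10·1 5·2 2·5 1·10  f→[10000+625+16+1]=10642
d|12:{12,6,4,3,2,1}  Σf=20736+1296+256+81+16+1=22386
n=18: 18·1 9·2 6·3 3·6 2·9 1·18  f→[104976+6561+1296+81+16+1]=112931

10642, 22386, 112931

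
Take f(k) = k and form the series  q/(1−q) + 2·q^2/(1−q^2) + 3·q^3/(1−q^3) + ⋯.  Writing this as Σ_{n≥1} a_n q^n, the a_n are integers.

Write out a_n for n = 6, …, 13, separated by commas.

d|6:{1,2,3,6}  Σf=1+2+3+6=12
n=7: 1·7 7·1  f→[1+7]=8
q^8  k|8↦f(k): 8:8 4:4 2:2 1:1  a_8=15
d|9:{1,3,9}  Σf=1+3+9=13
[q^10] f(1)=1,f(2)=2,f(5)=5,f(10)=10 ⇒ 18
d|11:{1,11}  Σf=1+11=12
n=12: 12·1 6·2 4·3 3·4 2·6 1·12  f→[12+6+4+3+2+1]=28
d|13:{1,13}  Σf=1+13=14

12, 8, 15, 13, 18, 12, 28, 14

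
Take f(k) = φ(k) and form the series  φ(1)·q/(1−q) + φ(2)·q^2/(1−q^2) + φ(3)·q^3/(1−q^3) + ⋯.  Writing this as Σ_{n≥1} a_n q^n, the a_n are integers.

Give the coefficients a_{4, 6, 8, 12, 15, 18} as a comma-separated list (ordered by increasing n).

q^4  k|4↦φ(k): 1:1 2:1 4:2  a_4=4
q^6  k|6↦φ(k): 1:1 2:1 3:2 6:2  a_6=6
[q^8] φ(8)=4,φ(4)=2,φ(2)=1,φ(1)=1 ⇒ 8
q^12  k|12↦φ(k): 12:4 6:2 4:2 3:2 2:1 1:1  a_12=12
[q^15] φ(15)=8,φ(5)=4,φ(3)=2,φ(1)=1 ⇒ 15
q^18  k|18↦φ(k): 1:1 2:1 3:2 6:2 9:6 18:6  a_18=18

4, 6, 8, 12, 15, 18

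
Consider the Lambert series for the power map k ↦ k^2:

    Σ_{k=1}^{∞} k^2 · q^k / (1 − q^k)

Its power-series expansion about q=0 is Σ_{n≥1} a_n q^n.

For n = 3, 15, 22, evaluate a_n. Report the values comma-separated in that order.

n=3: 3·1 1·3  f→[9+1]=10
n=15: 15·1 5·3 3·5 1·15  f→[225+25+9+1]=260
n=22: 1·22 2·11 11·2 22·1  f→[1+4+121+484]=610

10, 260, 610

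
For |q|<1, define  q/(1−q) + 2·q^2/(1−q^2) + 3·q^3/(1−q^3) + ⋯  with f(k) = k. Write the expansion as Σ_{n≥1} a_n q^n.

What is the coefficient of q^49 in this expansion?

q^49  k|49↦f(k): 1:1 7:7 49:49  a_49=57

a_49 = 57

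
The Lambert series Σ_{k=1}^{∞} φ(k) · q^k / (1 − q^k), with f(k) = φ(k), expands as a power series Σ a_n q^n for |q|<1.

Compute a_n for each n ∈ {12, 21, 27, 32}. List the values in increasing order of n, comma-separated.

d|12:{12,6,4,3,2,1}  Σφ=4+2+2+2+1+1=12
d|21:{21,7,3,1}  Σφ=12+6+2+1=21
d|27:{27,9,3,1}  Σφ=18+6+2+1=27
d|32:{32,16,8,4,2,1}  Σφ=16+8+4+2+1+1=32

12, 21, 27, 32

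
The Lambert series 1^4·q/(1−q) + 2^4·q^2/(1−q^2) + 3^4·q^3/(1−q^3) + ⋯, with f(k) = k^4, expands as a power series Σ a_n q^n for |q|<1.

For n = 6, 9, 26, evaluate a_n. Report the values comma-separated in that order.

1394, 6643, 485554

d|6:{1,2,3,6}  Σf=1+16+81+1296=1394
d|9:{9,3,1}  Σf=6561+81+1=6643
d|26:{26,13,2,1}  Σf=456976+28561+16+1=485554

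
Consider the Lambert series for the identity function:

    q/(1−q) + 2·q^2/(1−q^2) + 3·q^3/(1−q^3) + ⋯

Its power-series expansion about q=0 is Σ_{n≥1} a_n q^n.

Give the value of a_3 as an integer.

a_3 = 4

[q^3] f(3)=3,f(1)=1 ⇒ 4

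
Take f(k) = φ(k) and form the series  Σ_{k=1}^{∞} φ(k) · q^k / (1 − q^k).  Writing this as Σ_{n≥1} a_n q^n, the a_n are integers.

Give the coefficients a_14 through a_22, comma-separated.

[q^14] φ(14)=6,φ(7)=6,φ(2)=1,φ(1)=1 ⇒ 14
d|15:{15,5,3,1}  Σφ=8+4+2+1=15
n=16: 1·16 2·8 4·4 8·2 16·1  φ→[1+1+2+4+8]=16
[q^17] φ(17)=16,φ(1)=1 ⇒ 17
q^18  k|18↦φ(k): 18:6 9:6 6:2 3:2 2:1 1:1  a_18=18
q^19  k|19↦φ(k): 1:1 19:18  a_19=19
d|20:{1,2,4,5,10,20}  Σφ=1+1+2+4+4+8=20
n=21: 1·21 3·7 7·3 21·1  φ→[1+2+6+12]=21
d|22:{1,2,11,22}  Σφ=1+1+10+10=22

14, 15, 16, 17, 18, 19, 20, 21, 22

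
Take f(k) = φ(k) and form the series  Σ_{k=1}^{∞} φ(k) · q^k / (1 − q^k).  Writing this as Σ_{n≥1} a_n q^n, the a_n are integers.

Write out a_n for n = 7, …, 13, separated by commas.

[q^7] φ(7)=6,φ(1)=1 ⇒ 7
q^8  k|8↦φ(k): 1:1 2:1 4:2 8:4  a_8=8
q^9  k|9↦φ(k): 9:6 3:2 1:1  a_9=9
[q^10] φ(10)=4,φ(5)=4,φ(2)=1,φ(1)=1 ⇒ 10
n=11: 11·1 1·11  φ→[10+1]=11
n=12: 12·1 6·2 4·3 3·4 2·6 1·12  φ→[4+2+2+2+1+1]=12
n=13: 1·13 13·1  φ→[1+12]=13

7, 8, 9, 10, 11, 12, 13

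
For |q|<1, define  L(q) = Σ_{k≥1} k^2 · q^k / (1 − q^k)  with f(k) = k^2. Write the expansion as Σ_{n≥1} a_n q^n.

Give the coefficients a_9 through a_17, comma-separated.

d|9:{9,3,1}  Σf=81+9+1=91
d|10:{1,2,5,10}  Σf=1+4+25+100=130
n=11: 11·1 1·11  f→[121+1]=122
d|12:{1,2,3,4,6,12}  Σf=1+4+9+16+36+144=210
n=13: 1·13 13·1  f→[1+169]=170
q^14  k|14↦f(k): 1:1 2:4 7:49 14:196  a_14=250
n=15: 1·15 3·5 5·3 15·1  f→[1+9+25+225]=260
q^16  k|16↦f(k): 1:1 2:4 4:16 8:64 16:256  a_16=341
q^17  k|17↦f(k): 1:1 17:289  a_17=290

91, 130, 122, 210, 170, 250, 260, 341, 290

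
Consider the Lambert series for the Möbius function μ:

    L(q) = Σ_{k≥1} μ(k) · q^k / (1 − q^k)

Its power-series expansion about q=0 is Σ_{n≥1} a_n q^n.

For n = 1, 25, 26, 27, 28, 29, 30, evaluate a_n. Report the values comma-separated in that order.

n=1: 1·1  μ→[1]=1
[q^25] μ(1)=1,μ(5)=-1,μ(25)=0 ⇒ 0
n=26: 1·26 2·13 13·2 26·1  μ→[1+(-1)+(-1)+1]=0
n=27: 27·1 9·3 3·9 1·27  μ→[0+0+(-1)+1]=0
n=28: 1·28 2·14 4·7 7·4 14·2 28·1  μ→[1+(-1)+0+(-1)+1+0]=0
[q^29] μ(29)=-1,μ(1)=1 ⇒ 0
[q^30] μ(1)=1,μ(2)=-1,μ(3)=-1,μ(5)=-1,μ(6)=1,μ(10)=1,μ(15)=1,μ(30)=-1 ⇒ 0

1, 0, 0, 0, 0, 0, 0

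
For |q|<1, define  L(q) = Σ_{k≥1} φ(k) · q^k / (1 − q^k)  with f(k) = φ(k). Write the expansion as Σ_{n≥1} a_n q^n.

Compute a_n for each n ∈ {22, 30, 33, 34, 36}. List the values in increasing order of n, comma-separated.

[q^22] φ(1)=1,φ(2)=1,φ(11)=10,φ(22)=10 ⇒ 22
[q^30] φ(1)=1,φ(2)=1,φ(3)=2,φ(5)=4,φ(6)=2,φ(10)=4,φ(15)=8,φ(30)=8 ⇒ 30
d|33:{1,3,11,33}  Σφ=1+2+10+20=33
d|34:{34,17,2,1}  Σφ=16+16+1+1=34
[q^36] φ(36)=12,φ(18)=6,φ(12)=4,φ(9)=6,φ(6)=2,φ(4)=2,φ(3)=2,φ(2)=1,φ(1)=1 ⇒ 36

22, 30, 33, 34, 36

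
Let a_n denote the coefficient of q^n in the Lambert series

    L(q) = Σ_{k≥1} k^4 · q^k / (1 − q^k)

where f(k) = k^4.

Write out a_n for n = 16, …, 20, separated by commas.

69905, 83522, 112931, 130322, 170898

[q^16] f(16)=65536,f(8)=4096,f(4)=256,f(2)=16,f(1)=1 ⇒ 69905
n=17: 1·17 17·1  f→[1+83521]=83522
d|18:{1,2,3,6,9,18}  Σf=1+16+81+1296+6561+104976=112931
[q^19] f(1)=1,f(19)=130321 ⇒ 130322
q^20  k|20↦f(k): 20:160000 10:10000 5:625 4:256 2:16 1:1  a_20=170898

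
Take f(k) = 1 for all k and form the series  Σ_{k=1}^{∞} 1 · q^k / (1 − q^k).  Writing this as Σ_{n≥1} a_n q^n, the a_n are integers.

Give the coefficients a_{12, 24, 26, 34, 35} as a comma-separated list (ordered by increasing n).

d|12:{1,2,3,4,6,12}  Σf=1+1+1+1+1+1=6
d|24:{1,2,3,4,6,8,12,24}  Σf=1+1+1+1+1+1+1+1=8
q^26  k|26↦f(k): 26:1 13:1 2:1 1:1  a_26=4
[q^34] f(34)=1,f(17)=1,f(2)=1,f(1)=1 ⇒ 4
d|35:{1,5,7,35}  Σf=1+1+1+1=4

6, 8, 4, 4, 4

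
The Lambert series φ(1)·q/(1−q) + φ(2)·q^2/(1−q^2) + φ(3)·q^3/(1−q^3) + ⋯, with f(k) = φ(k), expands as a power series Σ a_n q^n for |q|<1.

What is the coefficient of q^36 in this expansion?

d|36:{1,2,3,4,6,9,12,18,36}  Σφ=1+1+2+2+2+6+4+6+12=36

a_36 = 36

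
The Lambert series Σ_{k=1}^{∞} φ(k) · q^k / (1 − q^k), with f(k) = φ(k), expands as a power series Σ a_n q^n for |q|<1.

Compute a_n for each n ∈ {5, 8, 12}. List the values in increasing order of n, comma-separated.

[q^5] φ(1)=1,φ(5)=4 ⇒ 5
q^8  k|8↦φ(k): 1:1 2:1 4:2 8:4  a_8=8
n=12: 1·12 2·6 3·4 4·3 6·2 12·1  φ→[1+1+2+2+2+4]=12

5, 8, 12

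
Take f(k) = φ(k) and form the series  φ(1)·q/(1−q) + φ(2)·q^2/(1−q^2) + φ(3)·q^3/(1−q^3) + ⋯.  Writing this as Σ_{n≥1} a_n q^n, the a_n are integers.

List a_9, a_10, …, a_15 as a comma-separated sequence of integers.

n=9: 1·9 3·3 9·1  φ→[1+2+6]=9
d|10:{1,2,5,10}  Σφ=1+1+4+4=10
n=11: 1·11 11·1  φ→[1+10]=11
q^12  k|12↦φ(k): 12:4 6:2 4:2 3:2 2:1 1:1  a_12=12
q^13  k|13↦φ(k): 13:12 1:1  a_13=13
[q^14] φ(14)=6,φ(7)=6,φ(2)=1,φ(1)=1 ⇒ 14
d|15:{1,3,5,15}  Σφ=1+2+4+8=15

9, 10, 11, 12, 13, 14, 15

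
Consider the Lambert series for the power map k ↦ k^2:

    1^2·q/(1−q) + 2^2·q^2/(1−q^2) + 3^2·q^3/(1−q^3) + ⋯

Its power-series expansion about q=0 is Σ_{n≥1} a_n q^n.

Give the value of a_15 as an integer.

q^15  k|15↦f(k): 1:1 3:9 5:25 15:225  a_15=260

a_15 = 260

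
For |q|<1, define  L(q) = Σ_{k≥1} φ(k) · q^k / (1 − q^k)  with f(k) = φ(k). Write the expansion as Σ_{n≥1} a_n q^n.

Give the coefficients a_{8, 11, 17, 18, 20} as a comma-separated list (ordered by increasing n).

d|8:{1,2,4,8}  Σφ=1+1+2+4=8
q^11  k|11↦φ(k): 1:1 11:10  a_11=11
n=17: 17·1 1·17  φ→[16+1]=17
q^18  k|18↦φ(k): 1:1 2:1 3:2 6:2 9:6 18:6  a_18=18
[q^20] φ(1)=1,φ(2)=1,φ(4)=2,φ(5)=4,φ(10)=4,φ(20)=8 ⇒ 20

8, 11, 17, 18, 20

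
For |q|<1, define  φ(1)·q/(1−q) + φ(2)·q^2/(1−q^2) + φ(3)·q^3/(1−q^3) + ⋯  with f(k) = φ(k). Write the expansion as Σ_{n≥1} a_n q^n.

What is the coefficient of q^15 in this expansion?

q^15  k|15↦φ(k): 1:1 3:2 5:4 15:8  a_15=15

a_15 = 15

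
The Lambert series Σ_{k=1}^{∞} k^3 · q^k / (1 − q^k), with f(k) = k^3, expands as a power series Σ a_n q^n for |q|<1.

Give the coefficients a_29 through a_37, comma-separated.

q^29  k|29↦f(k): 29:24389 1:1  a_29=24390
[q^30] f(1)=1,f(2)=8,f(3)=27,f(5)=125,f(6)=216,f(10)=1000,f(15)=3375,f(30)=27000 ⇒ 31752
n=31: 1·31 31·1  f→[1+29791]=29792
[q^32] f(32)=32768,f(16)=4096,f(8)=512,f(4)=64,f(2)=8,f(1)=1 ⇒ 37449
d|33:{1,3,11,33}  Σf=1+27+1331+35937=37296
q^34  k|34↦f(k): 1:1 2:8 17:4913 34:39304  a_34=44226
n=35: 35·1 7·5 5·7 1·35  f→[42875+343+125+1]=43344
q^36  k|36↦f(k): 36:46656 18:5832 12:1728 9:729 6:216 4:64 3:27 2:8 1:1  a_36=55261
q^37  k|37↦f(k): 37:50653 1:1  a_37=50654

24390, 31752, 29792, 37449, 37296, 44226, 43344, 55261, 50654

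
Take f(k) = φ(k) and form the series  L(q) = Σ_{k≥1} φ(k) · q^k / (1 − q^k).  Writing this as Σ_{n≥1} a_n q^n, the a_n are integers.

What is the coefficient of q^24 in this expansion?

q^24  k|24↦φ(k): 24:8 12:4 8:4 6:2 4:2 3:2 2:1 1:1  a_24=24

a_24 = 24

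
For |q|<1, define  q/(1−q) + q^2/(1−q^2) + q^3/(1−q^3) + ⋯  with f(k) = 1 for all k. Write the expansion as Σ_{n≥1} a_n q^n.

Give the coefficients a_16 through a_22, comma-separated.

n=16: 16·1 8·2 4·4 2·8 1·16  f→[1+1+1+1+1]=5
n=17: 1·17 17·1  f→[1+1]=2
d|18:{18,9,6,3,2,1}  Σf=1+1+1+1+1+1=6
d|19:{1,19}  Σf=1+1=2
d|20:{1,2,4,5,10,20}  Σf=1+1+1+1+1+1=6
d|21:{21,7,3,1}  Σf=1+1+1+1=4
q^22  k|22↦f(k): 1:1 2:1 11:1 22:1  a_22=4

5, 2, 6, 2, 6, 4, 4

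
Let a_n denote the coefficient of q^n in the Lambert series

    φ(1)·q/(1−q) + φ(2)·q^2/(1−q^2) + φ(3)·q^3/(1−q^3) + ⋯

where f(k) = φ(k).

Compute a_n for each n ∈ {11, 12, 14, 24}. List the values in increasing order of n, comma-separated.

d|11:{1,11}  Σφ=1+10=11
d|12:{1,2,3,4,6,12}  Σφ=1+1+2+2+2+4=12
[q^14] φ(1)=1,φ(2)=1,φ(7)=6,φ(14)=6 ⇒ 14
d|24:{24,12,8,6,4,3,2,1}  Σφ=8+4+4+2+2+2+1+1=24

11, 12, 14, 24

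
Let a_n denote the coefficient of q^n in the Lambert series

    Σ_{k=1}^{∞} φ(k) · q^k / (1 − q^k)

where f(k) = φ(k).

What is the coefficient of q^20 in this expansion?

[q^20] φ(20)=8,φ(10)=4,φ(5)=4,φ(4)=2,φ(2)=1,φ(1)=1 ⇒ 20

a_20 = 20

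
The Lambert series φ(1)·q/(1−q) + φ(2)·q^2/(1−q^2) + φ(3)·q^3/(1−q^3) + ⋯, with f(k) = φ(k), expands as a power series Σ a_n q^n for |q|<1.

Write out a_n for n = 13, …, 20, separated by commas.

d|13:{1,13}  Σφ=1+12=13
q^14  k|14↦φ(k): 14:6 7:6 2:1 1:1  a_14=14
d|15:{1,3,5,15}  Σφ=1+2+4+8=15
q^16  k|16↦φ(k): 16:8 8:4 4:2 2:1 1:1  a_16=16
q^17  k|17↦φ(k): 1:1 17:16  a_17=17
[q^18] φ(18)=6,φ(9)=6,φ(6)=2,φ(3)=2,φ(2)=1,φ(1)=1 ⇒ 18
d|19:{1,19}  Σφ=1+18=19
n=20: 1·20 2·10 4·5 5·4 10·2 20·1  φ→[1+1+2+4+4+8]=20

13, 14, 15, 16, 17, 18, 19, 20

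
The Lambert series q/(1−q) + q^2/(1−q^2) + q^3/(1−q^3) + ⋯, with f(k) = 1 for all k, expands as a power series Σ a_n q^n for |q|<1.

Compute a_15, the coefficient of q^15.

a_15 = 4

q^15  k|15↦f(k): 1:1 3:1 5:1 15:1  a_15=4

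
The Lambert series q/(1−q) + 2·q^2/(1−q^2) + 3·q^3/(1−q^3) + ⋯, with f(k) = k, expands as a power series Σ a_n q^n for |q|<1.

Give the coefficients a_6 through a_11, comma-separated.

12, 8, 15, 13, 18, 12

n=6: 6·1 3·2 2·3 1·6  f→[6+3+2+1]=12
d|7:{1,7}  Σf=1+7=8
q^8  k|8↦f(k): 1:1 2:2 4:4 8:8  a_8=15
n=9: 9·1 3·3 1·9  f→[9+3+1]=13
n=10: 10·1 5·2 2·5 1·10  f→[10+5+2+1]=18
n=11: 11·1 1·11  f→[11+1]=12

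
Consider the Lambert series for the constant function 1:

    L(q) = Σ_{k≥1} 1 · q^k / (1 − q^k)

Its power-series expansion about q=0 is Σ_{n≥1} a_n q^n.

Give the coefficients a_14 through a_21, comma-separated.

4, 4, 5, 2, 6, 2, 6, 4

q^14  k|14↦f(k): 1:1 2:1 7:1 14:1  a_14=4
n=15: 15·1 5·3 3·5 1·15  f→[1+1+1+1]=4
d|16:{16,8,4,2,1}  Σf=1+1+1+1+1=5
[q^17] f(17)=1,f(1)=1 ⇒ 2
q^18  k|18↦f(k): 18:1 9:1 6:1 3:1 2:1 1:1  a_18=6
q^19  k|19↦f(k): 19:1 1:1  a_19=2
q^20  k|20↦f(k): 20:1 10:1 5:1 4:1 2:1 1:1  a_20=6
d|21:{1,3,7,21}  Σf=1+1+1+1=4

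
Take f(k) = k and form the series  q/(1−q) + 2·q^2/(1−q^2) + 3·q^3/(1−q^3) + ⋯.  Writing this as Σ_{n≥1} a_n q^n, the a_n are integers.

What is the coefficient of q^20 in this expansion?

[q^20] f(1)=1,f(2)=2,f(4)=4,f(5)=5,f(10)=10,f(20)=20 ⇒ 42

a_20 = 42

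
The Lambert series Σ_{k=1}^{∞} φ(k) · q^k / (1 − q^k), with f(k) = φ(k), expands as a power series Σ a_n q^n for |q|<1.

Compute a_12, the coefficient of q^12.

[q^12] φ(12)=4,φ(6)=2,φ(4)=2,φ(3)=2,φ(2)=1,φ(1)=1 ⇒ 12

a_12 = 12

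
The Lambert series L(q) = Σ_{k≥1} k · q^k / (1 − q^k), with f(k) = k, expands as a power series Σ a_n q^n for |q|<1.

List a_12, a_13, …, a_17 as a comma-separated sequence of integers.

28, 14, 24, 24, 31, 18

q^12  k|12↦f(k): 1:1 2:2 3:3 4:4 6:6 12:12  a_12=28
d|13:{13,1}  Σf=13+1=14
d|14:{14,7,2,1}  Σf=14+7+2+1=24
[q^15] f(1)=1,f(3)=3,f(5)=5,f(15)=15 ⇒ 24
q^16  k|16↦f(k): 16:16 8:8 4:4 2:2 1:1  a_16=31
[q^17] f(1)=1,f(17)=17 ⇒ 18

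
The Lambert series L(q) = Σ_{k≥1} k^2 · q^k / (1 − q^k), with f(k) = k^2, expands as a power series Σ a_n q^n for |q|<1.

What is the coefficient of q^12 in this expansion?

q^12  k|12↦f(k): 1:1 2:4 3:9 4:16 6:36 12:144  a_12=210

a_12 = 210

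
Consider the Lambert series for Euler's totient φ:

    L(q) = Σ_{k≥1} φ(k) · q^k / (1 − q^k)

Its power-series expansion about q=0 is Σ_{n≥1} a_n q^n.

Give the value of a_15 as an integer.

[q^15] φ(1)=1,φ(3)=2,φ(5)=4,φ(15)=8 ⇒ 15

a_15 = 15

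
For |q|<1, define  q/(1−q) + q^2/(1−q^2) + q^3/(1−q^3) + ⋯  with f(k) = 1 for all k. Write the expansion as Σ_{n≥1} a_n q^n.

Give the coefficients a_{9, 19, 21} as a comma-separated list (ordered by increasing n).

d|9:{9,3,1}  Σf=1+1+1=3
n=19: 19·1 1·19  f→[1+1]=2
d|21:{21,7,3,1}  Σf=1+1+1+1=4

3, 2, 4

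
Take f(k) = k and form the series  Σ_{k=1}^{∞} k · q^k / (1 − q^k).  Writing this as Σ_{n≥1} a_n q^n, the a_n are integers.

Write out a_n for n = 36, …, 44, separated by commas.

91, 38, 60, 56, 90, 42, 96, 44, 84

[q^36] f(36)=36,f(18)=18,f(12)=12,f(9)=9,f(6)=6,f(4)=4,f(3)=3,f(2)=2,f(1)=1 ⇒ 91
q^37  k|37↦f(k): 1:1 37:37  a_37=38
n=38: 38·1 19·2 2·19 1·38  f→[38+19+2+1]=60
n=39: 1·39 3·13 13·3 39·1  f→[1+3+13+39]=56
q^40  k|40↦f(k): 40:40 20:20 10:10 8:8 5:5 4:4 2:2 1:1  a_40=90
[q^41] f(41)=41,f(1)=1 ⇒ 42
q^42  k|42↦f(k): 1:1 2:2 3:3 6:6 7:7 14:14 21:21 42:42  a_42=96
[q^43] f(1)=1,f(43)=43 ⇒ 44
q^44  k|44↦f(k): 1:1 2:2 4:4 11:11 22:22 44:44  a_44=84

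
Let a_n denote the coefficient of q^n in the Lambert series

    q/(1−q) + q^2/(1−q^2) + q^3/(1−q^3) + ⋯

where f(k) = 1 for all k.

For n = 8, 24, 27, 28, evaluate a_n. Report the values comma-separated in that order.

4, 8, 4, 6

[q^8] f(8)=1,f(4)=1,f(2)=1,f(1)=1 ⇒ 4
d|24:{1,2,3,4,6,8,12,24}  Σf=1+1+1+1+1+1+1+1=8
q^27  k|27↦f(k): 27:1 9:1 3:1 1:1  a_27=4
q^28  k|28↦f(k): 28:1 14:1 7:1 4:1 2:1 1:1  a_28=6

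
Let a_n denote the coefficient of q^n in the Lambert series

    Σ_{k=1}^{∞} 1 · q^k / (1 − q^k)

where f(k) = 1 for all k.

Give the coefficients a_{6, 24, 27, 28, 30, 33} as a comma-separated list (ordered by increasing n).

d|6:{6,3,2,1}  Σf=1+1+1+1=4
n=24: 24·1 12·2 8·3 6·4 4·6 3·8 2·12 1·24  f→[1+1+1+1+1+1+1+1]=8
n=27: 1·27 3·9 9·3 27·1  f→[1+1+1+1]=4
d|28:{1,2,4,7,14,28}  Σf=1+1+1+1+1+1=6
q^30  k|30↦f(k): 1:1 2:1 3:1 5:1 6:1 10:1 15:1 30:1  a_30=8
[q^33] f(1)=1,f(3)=1,f(11)=1,f(33)=1 ⇒ 4

4, 8, 4, 6, 8, 4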